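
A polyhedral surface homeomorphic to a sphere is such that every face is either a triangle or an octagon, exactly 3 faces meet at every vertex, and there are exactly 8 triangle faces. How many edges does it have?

36

Let x be the number of octagons; then F = 8 + x.
Edge–face incidences: 2E = 3·8 + 8·x = 24 + 8x.
Every vertex has degree 3, so 3V = 2E.
Euler: V − E + F = 2 ⇒ (2E)/3 − E + (8 + x) = 2.
Multiply by 6: 2·(2E) − 3·(2E) + 6·(8 + x) = 12, i.e. 48 + 6x − (24 + 8x) = 12.
Collecting terms: −2x + 24 = 12, so −2x = −12, so x = 6.
Then 2E = 24 + 8·6 = 72, so E = 36, V = 2E/3 = 24, F = 8 + 6 = 14.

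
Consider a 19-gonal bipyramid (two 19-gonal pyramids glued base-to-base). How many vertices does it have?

A bipyramid over an n-gon has 2n triangular faces and n + 2 vertices: V = 19 + 2 = 21, E = 3·19 = 57, F = 2·19 = 38.

21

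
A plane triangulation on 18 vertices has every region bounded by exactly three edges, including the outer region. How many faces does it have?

32

In a plane triangulation 3F = 2E and V − E + F = 2, so F = 2V − 4 = 2·18 − 4 = 32.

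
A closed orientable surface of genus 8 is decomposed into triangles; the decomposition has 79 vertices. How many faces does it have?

χ = 2 − 2·8 = -14, and every face is a triangle so 3F = 2E.
V − E + F = -14 with E = 3F/2 gives 79 − (3/2 − 1)·F = -14, so F = 186 and E = 279.

186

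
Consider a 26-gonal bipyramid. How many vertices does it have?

A bipyramid over an n-gon has 2n triangular faces and n + 2 vertices: V = 26 + 2 = 28, E = 3·26 = 78, F = 2·26 = 52.

28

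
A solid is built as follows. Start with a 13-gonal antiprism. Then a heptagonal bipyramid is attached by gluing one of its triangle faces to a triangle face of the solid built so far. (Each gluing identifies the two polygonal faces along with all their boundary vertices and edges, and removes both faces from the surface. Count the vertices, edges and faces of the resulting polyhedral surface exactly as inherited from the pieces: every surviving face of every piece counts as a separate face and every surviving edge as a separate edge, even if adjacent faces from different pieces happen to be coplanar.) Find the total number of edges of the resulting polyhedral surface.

A 13-gonal antiprism: V=26, E=52, F=28.
Attach a heptagonal bipyramid (V=9, E=21, F=14) along a 3-gon: merge 3 vertices and 3 edges, delete both glued faces → V=32, E=70, F=40.
Check: V − E + F = 32 − 70 + 40 = 2.

70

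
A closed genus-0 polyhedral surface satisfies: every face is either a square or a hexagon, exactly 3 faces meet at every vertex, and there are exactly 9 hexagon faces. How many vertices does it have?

26

Let x be the number of squares; then F = 9 + x.
Edge–face incidences: 2E = 6·9 + 4·x = 54 + 4x.
Every vertex has degree 3, so 3V = 2E.
Euler: V − E + F = 2 ⇒ (2E)/3 − E + (9 + x) = 2.
Multiply by 6: 2·(2E) − 3·(2E) + 6·(9 + x) = 12, i.e. 54 + 6x − (54 + 4x) = 12.
Collecting terms: 2x = 12, so x = 6.
Then 2E = 54 + 4·6 = 78, so E = 39, V = 2E/3 = 26, F = 9 + 6 = 15.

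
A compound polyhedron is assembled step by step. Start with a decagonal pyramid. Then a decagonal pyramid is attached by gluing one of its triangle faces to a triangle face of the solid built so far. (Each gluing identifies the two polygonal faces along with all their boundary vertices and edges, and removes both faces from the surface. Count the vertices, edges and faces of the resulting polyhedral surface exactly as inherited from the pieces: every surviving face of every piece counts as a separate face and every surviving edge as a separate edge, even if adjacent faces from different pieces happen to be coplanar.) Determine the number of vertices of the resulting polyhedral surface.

A decagonal pyramid: V=11, E=20, F=11.
Attach a decagonal pyramid (V=11, E=20, F=11) along a 3-gon: merge 3 vertices and 3 edges, delete both glued faces → V=19, E=37, F=20.
Check: V − E + F = 19 − 37 + 20 = 2.

19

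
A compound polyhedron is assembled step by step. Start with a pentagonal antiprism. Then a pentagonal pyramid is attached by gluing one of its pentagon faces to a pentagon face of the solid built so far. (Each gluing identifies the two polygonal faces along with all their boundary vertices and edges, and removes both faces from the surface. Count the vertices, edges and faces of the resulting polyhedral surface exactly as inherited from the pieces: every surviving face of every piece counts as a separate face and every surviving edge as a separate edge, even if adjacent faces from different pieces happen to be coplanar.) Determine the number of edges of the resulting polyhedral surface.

25

A pentagonal antiprism: V=10, E=20, F=12.
Attach a pentagonal pyramid (V=6, E=10, F=6) along a 5-gon: merge 5 vertices and 5 edges, delete both glued faces → V=11, E=25, F=16.
Check: V − E + F = 11 − 25 + 16 = 2.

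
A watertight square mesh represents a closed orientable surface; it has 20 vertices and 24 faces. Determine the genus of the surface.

3

Every face is a square, so 2E = 4·24 = 96, giving E = 48.
χ = V − E + F = 20 − 48 + 24 = -4.
For a closed orientable surface χ = 2 − 2g, so g = (2 − (-4))/2 = 3.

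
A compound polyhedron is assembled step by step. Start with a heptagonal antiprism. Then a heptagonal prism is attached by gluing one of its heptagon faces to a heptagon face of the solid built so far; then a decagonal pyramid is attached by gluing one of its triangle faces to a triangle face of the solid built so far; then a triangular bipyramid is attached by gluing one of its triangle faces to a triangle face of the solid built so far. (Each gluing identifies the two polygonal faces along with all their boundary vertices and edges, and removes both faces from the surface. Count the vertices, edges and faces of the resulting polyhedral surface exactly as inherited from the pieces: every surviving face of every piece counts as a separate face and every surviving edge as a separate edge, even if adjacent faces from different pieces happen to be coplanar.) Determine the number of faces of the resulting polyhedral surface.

A heptagonal antiprism: V=14, E=28, F=16.
Attach a heptagonal prism (V=14, E=21, F=9) along a 7-gon: merge 7 vertices and 7 edges, delete both glued faces → V=21, E=42, F=23.
Attach a decagonal pyramid (V=11, E=20, F=11) along a 3-gon: merge 3 vertices and 3 edges, delete both glued faces → V=29, E=59, F=32.
Attach a triangular bipyramid (V=5, E=9, F=6) along a 3-gon: merge 3 vertices and 3 edges, delete both glued faces → V=31, E=65, F=36.
Check: V − E + F = 31 − 65 + 36 = 2.

36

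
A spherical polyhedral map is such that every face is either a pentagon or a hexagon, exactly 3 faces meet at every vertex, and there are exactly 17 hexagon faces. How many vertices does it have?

Let x be the number of pentagons; then F = 17 + x.
Edge–face incidences: 2E = 6·17 + 5·x = 102 + 5x.
Every vertex has degree 3, so 3V = 2E.
Euler: V − E + F = 2 ⇒ (2E)/3 − E + (17 + x) = 2.
Multiply by 6: 2·(2E) − 3·(2E) + 6·(17 + x) = 12, i.e. 102 + 6x − (102 + 5x) = 12.
Collecting terms: x = 12.
Then 2E = 102 + 5·12 = 162, so E = 81, V = 2E/3 = 54, F = 17 + 12 = 29.

54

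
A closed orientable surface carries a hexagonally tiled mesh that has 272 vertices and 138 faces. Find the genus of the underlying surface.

Every face is a hexagon, so 2E = 6·138 = 828, giving E = 414.
χ = V − E + F = 272 − 414 + 138 = -4.
For a closed orientable surface χ = 2 − 2g, so g = (2 − (-4))/2 = 3.

3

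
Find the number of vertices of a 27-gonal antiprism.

54

An antiprism on an n-gon has two n-gon caps and 2n triangles: V = 2·27 = 54, E = 4·27 = 108, F = 2·27 + 2 = 56.
Check: V − E + F = 54 − 108 + 56 = 2.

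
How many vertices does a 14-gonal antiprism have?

28

An antiprism on an n-gon has two n-gon caps and 2n triangles: V = 2·14 = 28, E = 4·14 = 56, F = 2·14 + 2 = 30.
Check: V − E + F = 28 − 56 + 30 = 2.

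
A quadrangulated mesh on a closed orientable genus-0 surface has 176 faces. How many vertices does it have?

χ = 2 − 2·0 = 2, and every face is a square so 4F = 2E.
E = 4·176/2 = 352. Then V = 2 + E − F = 2 + 352 − 176 = 178.

178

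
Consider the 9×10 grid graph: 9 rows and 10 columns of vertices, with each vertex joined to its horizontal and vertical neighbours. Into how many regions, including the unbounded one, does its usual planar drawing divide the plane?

73

The grid has V = 9·10 = 90 vertices and E = 9·9 + 10·8 = 161 edges.
F = 2 − V + E = 2 − 90 + 161 = 73.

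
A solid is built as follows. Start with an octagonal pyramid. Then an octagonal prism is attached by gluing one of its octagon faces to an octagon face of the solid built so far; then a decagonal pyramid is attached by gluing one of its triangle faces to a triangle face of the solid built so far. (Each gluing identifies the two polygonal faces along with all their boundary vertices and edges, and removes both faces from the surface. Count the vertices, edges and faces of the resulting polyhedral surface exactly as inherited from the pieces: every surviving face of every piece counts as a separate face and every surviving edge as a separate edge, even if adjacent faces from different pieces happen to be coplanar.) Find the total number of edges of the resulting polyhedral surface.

An octagonal pyramid: V=9, E=16, F=9.
Attach an octagonal prism (V=16, E=24, F=10) along an 8-gon: merge 8 vertices and 8 edges, delete both glued faces → V=17, E=32, F=17.
Attach a decagonal pyramid (V=11, E=20, F=11) along a 3-gon: merge 3 vertices and 3 edges, delete both glued faces → V=25, E=49, F=26.
Check: V − E + F = 25 − 49 + 26 = 2.

49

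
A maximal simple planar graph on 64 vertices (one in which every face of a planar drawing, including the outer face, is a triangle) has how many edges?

In a plane triangulation 3F = 2E and V − E + F = 2, so E = 3V − 6 = 3·64 − 6 = 186.

186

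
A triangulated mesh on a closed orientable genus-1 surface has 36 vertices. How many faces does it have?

72

χ = 2 − 2·1 = 0, and every face is a triangle so 3F = 2E.
V − E + F = 0 with E = 3F/2 gives 36 − (3/2 − 1)·F = 0, so F = 72 and E = 108.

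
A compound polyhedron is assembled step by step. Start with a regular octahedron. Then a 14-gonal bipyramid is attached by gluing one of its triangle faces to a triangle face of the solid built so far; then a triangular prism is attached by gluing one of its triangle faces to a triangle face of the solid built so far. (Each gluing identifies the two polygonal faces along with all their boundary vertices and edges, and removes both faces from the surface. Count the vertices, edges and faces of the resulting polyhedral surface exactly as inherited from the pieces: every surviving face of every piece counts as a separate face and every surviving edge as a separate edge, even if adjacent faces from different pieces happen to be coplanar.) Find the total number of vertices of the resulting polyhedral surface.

A regular octahedron: V=6, E=12, F=8.
Attach a 14-gonal bipyramid (V=16, E=42, F=28) along a 3-gon: merge 3 vertices and 3 edges, delete both glued faces → V=19, E=51, F=34.
Attach a triangular prism (V=6, E=9, F=5) along a 3-gon: merge 3 vertices and 3 edges, delete both glued faces → V=22, E=57, F=37.
Check: V − E + F = 22 − 57 + 37 = 2.

22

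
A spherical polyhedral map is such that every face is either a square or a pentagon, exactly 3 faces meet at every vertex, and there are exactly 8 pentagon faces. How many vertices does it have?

Let x be the number of squares; then F = 8 + x.
Edge–face incidences: 2E = 5·8 + 4·x = 40 + 4x.
Every vertex has degree 3, so 3V = 2E.
Euler: V − E + F = 2 ⇒ (2E)/3 − E + (8 + x) = 2.
Multiply by 6: 2·(2E) − 3·(2E) + 6·(8 + x) = 12, i.e. 48 + 6x − (40 + 4x) = 12.
Collecting terms: 2x + 8 = 12, so 2x = 4, so x = 2.
Then 2E = 40 + 4·2 = 48, so E = 24, V = 2E/3 = 16, F = 8 + 2 = 10.

16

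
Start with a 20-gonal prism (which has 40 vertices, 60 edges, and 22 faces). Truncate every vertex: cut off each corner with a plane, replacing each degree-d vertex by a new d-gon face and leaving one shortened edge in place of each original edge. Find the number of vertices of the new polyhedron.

Truncation replaces each original edge-end by a new vertex, so V′ = 2E = 120.
Each original edge survives, and each old vertex of degree d contributes d new edges; summing degrees gives Σd = 2E, so E′ = E + 2E = 3E = 180.
Each original face survives and each original vertex becomes one new face: F′ = F + V = 62.

120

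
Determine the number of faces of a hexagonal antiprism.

An antiprism on an n-gon has two n-gon caps and 2n triangles: V = 2·6 = 12, E = 4·6 = 24, F = 2·6 + 2 = 14.

14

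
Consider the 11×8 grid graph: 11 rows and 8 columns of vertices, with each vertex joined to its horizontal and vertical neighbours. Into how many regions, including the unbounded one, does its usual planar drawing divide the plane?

The grid has V = 11·8 = 88 vertices and E = 11·7 + 8·10 = 157 edges.
F = 2 − V + E = 2 − 88 + 157 = 71.

71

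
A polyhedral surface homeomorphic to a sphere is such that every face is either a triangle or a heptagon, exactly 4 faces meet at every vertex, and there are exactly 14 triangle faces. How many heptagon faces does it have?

Let x be the number of heptagons; then F = 14 + x.
Edge–face incidences: 2E = 3·14 + 7·x = 42 + 7x.
Every vertex has degree 4, so 4V = 2E.
Euler: V − E + F = 2 ⇒ (2E)/4 − E + (14 + x) = 2.
Multiply by 8: 2·(2E) − 4·(2E) + 8·(14 + x) = 16, i.e. 112 + 8x − 2·(42 + 7x) = 16.
Collecting terms: −6x + 28 = 16, so −6x = −12, so x = 2.
Then 2E = 42 + 7·2 = 56, so E = 28, V = 2E/4 = 14, F = 14 + 2 = 16.

2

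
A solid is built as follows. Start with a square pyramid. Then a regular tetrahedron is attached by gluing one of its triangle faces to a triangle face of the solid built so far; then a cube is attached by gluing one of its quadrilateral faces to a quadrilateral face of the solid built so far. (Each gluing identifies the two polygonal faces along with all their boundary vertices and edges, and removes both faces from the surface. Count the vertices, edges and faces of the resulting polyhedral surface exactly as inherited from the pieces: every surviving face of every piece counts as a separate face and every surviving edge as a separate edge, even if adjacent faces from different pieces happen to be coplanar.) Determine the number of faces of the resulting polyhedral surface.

A square pyramid: V=5, E=8, F=5.
Attach a regular tetrahedron (V=4, E=6, F=4) along a 3-gon: merge 3 vertices and 3 edges, delete both glued faces → V=6, E=11, F=7.
Attach a cube (V=8, E=12, F=6) along a 4-gon: merge 4 vertices and 4 edges, delete both glued faces → V=10, E=19, F=11.
Check: V − E + F = 10 − 19 + 11 = 2.

11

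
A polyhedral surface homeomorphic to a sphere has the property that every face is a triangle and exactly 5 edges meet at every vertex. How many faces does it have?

20

Each face has 3 edges and each edge borders two faces, so 2E = 3F.
Each vertex has degree 5, so 5V = 2E and hence V = 3F/5.
Euler: V − E + F = 2 ⇒ (3F/5) − (3F/2) + F = 2.
Multiply by 10: (6 − 15 + 10)F = 20, i.e. 1F = 20.
So F = 20, E = 3·20/2 = 30, V = 3·20/5 = 12.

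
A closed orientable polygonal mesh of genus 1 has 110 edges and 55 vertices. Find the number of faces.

For a closed orientable surface of genus 1, χ = 2 − 2·1 = 0.
F = 0 − V + E = 0 − 55 + 110 = 55.

55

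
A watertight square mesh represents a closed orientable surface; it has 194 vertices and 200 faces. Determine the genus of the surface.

4

Every face is a square, so 2E = 4·200 = 800, giving E = 400.
χ = V − E + F = 194 − 400 + 200 = -6.
For a closed orientable surface χ = 2 − 2g, so g = (2 − (-6))/2 = 4.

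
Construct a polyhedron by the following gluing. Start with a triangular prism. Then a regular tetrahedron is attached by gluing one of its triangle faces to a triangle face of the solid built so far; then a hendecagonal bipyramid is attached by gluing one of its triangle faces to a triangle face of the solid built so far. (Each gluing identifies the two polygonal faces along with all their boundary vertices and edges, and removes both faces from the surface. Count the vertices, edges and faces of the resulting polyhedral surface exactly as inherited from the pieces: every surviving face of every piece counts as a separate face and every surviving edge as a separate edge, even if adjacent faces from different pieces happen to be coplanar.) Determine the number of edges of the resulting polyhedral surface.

42

A triangular prism: V=6, E=9, F=5.
Attach a regular tetrahedron (V=4, E=6, F=4) along a 3-gon: merge 3 vertices and 3 edges, delete both glued faces → V=7, E=12, F=7.
Attach a hendecagonal bipyramid (V=13, E=33, F=22) along a 3-gon: merge 3 vertices and 3 edges, delete both glued faces → V=17, E=42, F=27.
Check: V − E + F = 17 − 42 + 27 = 2.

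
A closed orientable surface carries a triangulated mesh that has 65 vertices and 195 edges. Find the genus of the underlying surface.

Every face is a triangle and each edge borders two faces, so 3F = 2·195, giving F = 130.
χ = V − E + F = 65 − 195 + 130 = 0.
For a closed orientable surface χ = 2 − 2g, so g = (2 − (0))/2 = 1.

1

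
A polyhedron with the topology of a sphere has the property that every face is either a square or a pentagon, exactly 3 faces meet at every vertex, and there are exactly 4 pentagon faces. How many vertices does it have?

Let x be the number of squares; then F = 4 + x.
Edge–face incidences: 2E = 5·4 + 4·x = 20 + 4x.
Every vertex has degree 3, so 3V = 2E.
Euler: V − E + F = 2 ⇒ (2E)/3 − E + (4 + x) = 2.
Multiply by 6: 2·(2E) − 3·(2E) + 6·(4 + x) = 12, i.e. 24 + 6x − (20 + 4x) = 12.
Collecting terms: 2x + 4 = 12, so 2x = 8, so x = 4.
Then 2E = 20 + 4·4 = 36, so E = 18, V = 2E/3 = 12, F = 4 + 4 = 8.

12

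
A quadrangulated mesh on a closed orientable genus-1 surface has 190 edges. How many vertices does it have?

95

χ = 2 − 2·1 = 0, and every face is a square so 4F = 2E.
F = 2E/4 = 95. Then V = 0 + E − F = 0 + 190 − 95 = 95.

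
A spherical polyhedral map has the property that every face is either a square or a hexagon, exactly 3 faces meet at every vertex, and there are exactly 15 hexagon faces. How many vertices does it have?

Let x be the number of squares; then F = 15 + x.
Edge–face incidences: 2E = 6·15 + 4·x = 90 + 4x.
Every vertex has degree 3, so 3V = 2E.
Euler: V − E + F = 2 ⇒ (2E)/3 − E + (15 + x) = 2.
Multiply by 6: 2·(2E) − 3·(2E) + 6·(15 + x) = 12, i.e. 90 + 6x − (90 + 4x) = 12.
Collecting terms: 2x = 12, so x = 6.
Then 2E = 90 + 4·6 = 114, so E = 57, V = 2E/3 = 38, F = 15 + 6 = 21.

38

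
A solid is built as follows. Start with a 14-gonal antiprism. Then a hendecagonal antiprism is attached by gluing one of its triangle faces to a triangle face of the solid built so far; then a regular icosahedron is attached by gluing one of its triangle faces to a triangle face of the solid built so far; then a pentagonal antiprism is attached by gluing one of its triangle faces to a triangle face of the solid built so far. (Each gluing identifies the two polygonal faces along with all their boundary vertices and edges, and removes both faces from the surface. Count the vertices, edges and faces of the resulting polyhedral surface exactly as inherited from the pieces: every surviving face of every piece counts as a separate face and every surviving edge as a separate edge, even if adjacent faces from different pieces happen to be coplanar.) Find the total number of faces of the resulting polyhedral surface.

A 14-gonal antiprism: V=28, E=56, F=30.
Attach a hendecagonal antiprism (V=22, E=44, F=24) along a 3-gon: merge 3 vertices and 3 edges, delete both glued faces → V=47, E=97, F=52.
Attach a regular icosahedron (V=12, E=30, F=20) along a 3-gon: merge 3 vertices and 3 edges, delete both glued faces → V=56, E=124, F=70.
Attach a pentagonal antiprism (V=10, E=20, F=12) along a 3-gon: merge 3 vertices and 3 edges, delete both glued faces → V=63, E=141, F=80.
Check: V − E + F = 63 − 141 + 80 = 2.

80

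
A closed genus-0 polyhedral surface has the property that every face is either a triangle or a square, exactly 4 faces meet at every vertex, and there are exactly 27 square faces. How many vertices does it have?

Let x be the number of triangles; then F = 27 + x.
Edge–face incidences: 2E = 4·27 + 3·x = 108 + 3x.
Every vertex has degree 4, so 4V = 2E.
Euler: V − E + F = 2 ⇒ (2E)/4 − E + (27 + x) = 2.
Multiply by 8: 2·(2E) − 4·(2E) + 8·(27 + x) = 16, i.e. 216 + 8x − 2·(108 + 3x) = 16.
Collecting terms: 2x = 16, so x = 8.
Then 2E = 108 + 3·8 = 132, so E = 66, V = 2E/4 = 33, F = 27 + 8 = 35.

33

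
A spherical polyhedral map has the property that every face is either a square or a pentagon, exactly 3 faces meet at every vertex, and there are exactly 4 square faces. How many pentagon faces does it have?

Let x be the number of pentagons; then F = 4 + x.
Edge–face incidences: 2E = 4·4 + 5·x = 16 + 5x.
Every vertex has degree 3, so 3V = 2E.
Euler: V − E + F = 2 ⇒ (2E)/3 − E + (4 + x) = 2.
Multiply by 6: 2·(2E) − 3·(2E) + 6·(4 + x) = 12, i.e. 24 + 6x − (16 + 5x) = 12.
Collecting terms: x + 8 = 12, so x = 4.
Then 2E = 16 + 5·4 = 36, so E = 18, V = 2E/3 = 12, F = 4 + 4 = 8.

4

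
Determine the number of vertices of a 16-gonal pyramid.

17

A pyramid on an n-gon base has one n-gon and n triangles: V = 16 + 1 = 17, E = 2·16 = 32, F = 16 + 1 = 17.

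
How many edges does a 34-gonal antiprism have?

An antiprism on an n-gon has two n-gon caps and 2n triangles: V = 2·34 = 68, E = 4·34 = 136, F = 2·34 + 2 = 70.

136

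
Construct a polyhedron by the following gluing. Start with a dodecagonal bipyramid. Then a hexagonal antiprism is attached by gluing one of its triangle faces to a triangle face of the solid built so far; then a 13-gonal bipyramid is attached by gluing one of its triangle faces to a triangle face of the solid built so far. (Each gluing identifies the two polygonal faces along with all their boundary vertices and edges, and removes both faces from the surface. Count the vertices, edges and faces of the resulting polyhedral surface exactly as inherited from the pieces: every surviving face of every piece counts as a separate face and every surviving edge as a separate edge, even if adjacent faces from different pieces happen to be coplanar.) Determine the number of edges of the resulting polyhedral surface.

A dodecagonal bipyramid: V=14, E=36, F=24.
Attach a hexagonal antiprism (V=12, E=24, F=14) along a 3-gon: merge 3 vertices and 3 edges, delete both glued faces → V=23, E=57, F=36.
Attach a 13-gonal bipyramid (V=15, E=39, F=26) along a 3-gon: merge 3 vertices and 3 edges, delete both glued faces → V=35, E=93, F=60.
Check: V − E + F = 35 − 93 + 60 = 2.

93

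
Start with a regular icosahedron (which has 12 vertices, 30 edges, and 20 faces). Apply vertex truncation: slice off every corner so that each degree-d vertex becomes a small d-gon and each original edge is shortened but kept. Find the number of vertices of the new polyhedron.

Truncation replaces each original edge-end by a new vertex, so V′ = 2E = 60.
Each original edge survives, and each old vertex of degree d contributes d new edges; summing degrees gives Σd = 2E, so E′ = E + 2E = 3E = 90.
Each original face survives and each original vertex becomes one new face: F′ = F + V = 32.

60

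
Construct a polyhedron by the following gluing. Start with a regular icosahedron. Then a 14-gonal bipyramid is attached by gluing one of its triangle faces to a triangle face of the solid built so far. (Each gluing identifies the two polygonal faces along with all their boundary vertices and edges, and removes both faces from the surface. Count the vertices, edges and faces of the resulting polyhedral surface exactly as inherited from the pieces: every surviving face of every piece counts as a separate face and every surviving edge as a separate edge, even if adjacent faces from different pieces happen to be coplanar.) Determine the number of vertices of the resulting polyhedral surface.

A regular icosahedron: V=12, E=30, F=20.
Attach a 14-gonal bipyramid (V=16, E=42, F=28) along a 3-gon: merge 3 vertices and 3 edges, delete both glued faces → V=25, E=69, F=46.
Check: V − E + F = 25 − 69 + 46 = 2.

25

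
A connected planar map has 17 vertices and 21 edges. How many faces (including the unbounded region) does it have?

6

Euler's formula for a connected plane graph: V − E + F = 2, so F = 2 − 17 + 21 = 6.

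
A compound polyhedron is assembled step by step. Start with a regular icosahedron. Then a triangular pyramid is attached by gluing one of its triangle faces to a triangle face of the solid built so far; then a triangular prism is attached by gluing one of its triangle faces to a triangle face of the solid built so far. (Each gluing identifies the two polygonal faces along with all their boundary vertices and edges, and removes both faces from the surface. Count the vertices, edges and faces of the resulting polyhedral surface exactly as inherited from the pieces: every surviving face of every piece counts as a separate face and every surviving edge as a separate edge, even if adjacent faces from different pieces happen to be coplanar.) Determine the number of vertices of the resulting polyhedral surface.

A regular icosahedron: V=12, E=30, F=20.
Attach a triangular pyramid (V=4, E=6, F=4) along a 3-gon: merge 3 vertices and 3 edges, delete both glued faces → V=13, E=33, F=22.
Attach a triangular prism (V=6, E=9, F=5) along a 3-gon: merge 3 vertices and 3 edges, delete both glued faces → V=16, E=39, F=25.
Check: V − E + F = 16 − 39 + 25 = 2.

16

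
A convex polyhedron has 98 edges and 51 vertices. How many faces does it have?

49

Here V − E + F = 2.
F = 2 − V + E = 2 − 51 + 98 = 49.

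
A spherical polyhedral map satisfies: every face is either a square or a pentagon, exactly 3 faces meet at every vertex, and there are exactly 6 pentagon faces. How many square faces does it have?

Let x be the number of squares; then F = 6 + x.
Edge–face incidences: 2E = 5·6 + 4·x = 30 + 4x.
Every vertex has degree 3, so 3V = 2E.
Euler: V − E + F = 2 ⇒ (2E)/3 − E + (6 + x) = 2.
Multiply by 6: 2·(2E) − 3·(2E) + 6·(6 + x) = 12, i.e. 36 + 6x − (30 + 4x) = 12.
Collecting terms: 2x + 6 = 12, so 2x = 6, so x = 3.
Then 2E = 30 + 4·3 = 42, so E = 21, V = 2E/3 = 14, F = 6 + 3 = 9.

3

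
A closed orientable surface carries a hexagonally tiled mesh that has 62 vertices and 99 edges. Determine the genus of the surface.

3

Every face is a hexagon and each edge borders two faces, so 6F = 2·99, giving F = 33.
χ = V − E + F = 62 − 99 + 33 = -4.
For a closed orientable surface χ = 2 − 2g, so g = (2 − (-4))/2 = 3.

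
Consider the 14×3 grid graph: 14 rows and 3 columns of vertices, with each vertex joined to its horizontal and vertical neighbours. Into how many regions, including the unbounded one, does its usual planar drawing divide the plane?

The grid has V = 14·3 = 42 vertices and E = 14·2 + 3·13 = 67 edges.
F = 2 − V + E = 2 − 42 + 67 = 27.

27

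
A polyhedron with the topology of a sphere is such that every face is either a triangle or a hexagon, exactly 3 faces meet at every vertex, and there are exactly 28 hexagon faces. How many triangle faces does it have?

Let x be the number of triangles; then F = 28 + x.
Edge–face incidences: 2E = 6·28 + 3·x = 168 + 3x.
Every vertex has degree 3, so 3V = 2E.
Euler: V − E + F = 2 ⇒ (2E)/3 − E + (28 + x) = 2.
Multiply by 6: 2·(2E) − 3·(2E) + 6·(28 + x) = 12, i.e. 168 + 6x − (168 + 3x) = 12.
Collecting terms: 3x = 12, so x = 4.
Then 2E = 168 + 3·4 = 180, so E = 90, V = 2E/3 = 60, F = 28 + 4 = 32.

4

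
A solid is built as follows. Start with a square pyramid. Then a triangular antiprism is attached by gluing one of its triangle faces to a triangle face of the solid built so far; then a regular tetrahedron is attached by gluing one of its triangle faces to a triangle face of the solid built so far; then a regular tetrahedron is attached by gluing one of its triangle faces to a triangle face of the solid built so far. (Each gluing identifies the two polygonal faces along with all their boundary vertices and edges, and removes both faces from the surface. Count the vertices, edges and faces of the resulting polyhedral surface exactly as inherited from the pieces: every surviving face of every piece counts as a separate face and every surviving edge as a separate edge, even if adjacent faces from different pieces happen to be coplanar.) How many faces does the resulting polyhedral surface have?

15

A square pyramid: V=5, E=8, F=5.
Attach a triangular antiprism (V=6, E=12, F=8) along a 3-gon: merge 3 vertices and 3 edges, delete both glued faces → V=8, E=17, F=11.
Attach a regular tetrahedron (V=4, E=6, F=4) along a 3-gon: merge 3 vertices and 3 edges, delete both glued faces → V=9, E=20, F=13.
Attach a regular tetrahedron (V=4, E=6, F=4) along a 3-gon: merge 3 vertices and 3 edges, delete both glued faces → V=10, E=23, F=15.
Check: V − E + F = 10 − 23 + 15 = 2.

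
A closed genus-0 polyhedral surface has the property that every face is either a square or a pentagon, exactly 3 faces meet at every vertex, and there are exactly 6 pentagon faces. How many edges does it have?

21

Let x be the number of squares; then F = 6 + x.
Edge–face incidences: 2E = 5·6 + 4·x = 30 + 4x.
Every vertex has degree 3, so 3V = 2E.
Euler: V − E + F = 2 ⇒ (2E)/3 − E + (6 + x) = 2.
Multiply by 6: 2·(2E) − 3·(2E) + 6·(6 + x) = 12, i.e. 36 + 6x − (30 + 4x) = 12.
Collecting terms: 2x + 6 = 12, so 2x = 6, so x = 3.
Then 2E = 30 + 4·3 = 42, so E = 21, V = 2E/3 = 14, F = 6 + 3 = 9.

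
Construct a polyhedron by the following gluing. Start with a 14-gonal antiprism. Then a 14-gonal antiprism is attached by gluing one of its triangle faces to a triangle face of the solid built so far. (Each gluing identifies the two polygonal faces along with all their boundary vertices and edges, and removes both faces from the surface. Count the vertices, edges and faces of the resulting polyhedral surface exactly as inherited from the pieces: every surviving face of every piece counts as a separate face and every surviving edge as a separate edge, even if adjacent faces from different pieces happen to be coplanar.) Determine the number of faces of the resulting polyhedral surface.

58

A 14-gonal antiprism: V=28, E=56, F=30.
Attach a 14-gonal antiprism (V=28, E=56, F=30) along a 3-gon: merge 3 vertices and 3 edges, delete both glued faces → V=53, E=109, F=58.
Check: V − E + F = 53 − 109 + 58 = 2.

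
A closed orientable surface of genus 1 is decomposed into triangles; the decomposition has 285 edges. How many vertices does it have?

χ = 2 − 2·1 = 0, and every face is a triangle so 3F = 2E.
F = 2E/3 = 190. Then V = 0 + E − F = 0 + 285 − 190 = 95.

95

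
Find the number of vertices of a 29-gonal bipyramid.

A bipyramid over an n-gon has 2n triangular faces and n + 2 vertices: V = 29 + 2 = 31, E = 3·29 = 87, F = 2·29 = 58.

31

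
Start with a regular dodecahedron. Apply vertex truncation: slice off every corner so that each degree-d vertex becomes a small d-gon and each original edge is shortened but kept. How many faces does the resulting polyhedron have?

32

The base solid has V = 20, E = 30, F = 12.
Truncation replaces each original edge-end by a new vertex, so V′ = 2E = 60.
Each original edge survives, and each old vertex of degree d contributes d new edges; summing degrees gives Σd = 2E, so E′ = E + 2E = 3E = 90.
Each original face survives and each original vertex becomes one new face: F′ = F + V = 32.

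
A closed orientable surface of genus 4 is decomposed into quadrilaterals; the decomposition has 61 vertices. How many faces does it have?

χ = 2 − 2·4 = -6, and every face is a square so 4F = 2E.
V − E + F = -6 with E = 4F/2 gives 61 − (4/2 − 1)·F = -6, so F = 67 and E = 134.

67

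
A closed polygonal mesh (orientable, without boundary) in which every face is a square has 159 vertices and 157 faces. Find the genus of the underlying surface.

0

Every face is a square, so 2E = 4·157 = 628, giving E = 314.
χ = V − E + F = 159 − 314 + 157 = 2.
For a closed orientable surface χ = 2 − 2g, so g = (2 − (2))/2 = 0.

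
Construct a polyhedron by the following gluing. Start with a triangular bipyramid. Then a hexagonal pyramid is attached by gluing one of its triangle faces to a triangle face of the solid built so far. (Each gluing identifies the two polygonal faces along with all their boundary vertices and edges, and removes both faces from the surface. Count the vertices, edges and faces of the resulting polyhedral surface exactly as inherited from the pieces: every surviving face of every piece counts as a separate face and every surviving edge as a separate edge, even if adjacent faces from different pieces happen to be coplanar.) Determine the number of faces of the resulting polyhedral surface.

11

A triangular bipyramid: V=5, E=9, F=6.
Attach a hexagonal pyramid (V=7, E=12, F=7) along a 3-gon: merge 3 vertices and 3 edges, delete both glued faces → V=9, E=18, F=11.
Check: V − E + F = 9 − 18 + 11 = 2.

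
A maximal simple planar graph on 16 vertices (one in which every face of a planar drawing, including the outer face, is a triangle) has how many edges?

In a plane triangulation 3F = 2E and V − E + F = 2, so E = 3V − 6 = 3·16 − 6 = 42.

42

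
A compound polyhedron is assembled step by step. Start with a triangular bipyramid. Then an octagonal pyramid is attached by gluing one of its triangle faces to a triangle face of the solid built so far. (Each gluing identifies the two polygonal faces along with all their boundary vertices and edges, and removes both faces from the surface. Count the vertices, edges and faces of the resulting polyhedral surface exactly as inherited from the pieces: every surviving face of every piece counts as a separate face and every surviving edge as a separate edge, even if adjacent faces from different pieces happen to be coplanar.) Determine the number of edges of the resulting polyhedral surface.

A triangular bipyramid: V=5, E=9, F=6.
Attach an octagonal pyramid (V=9, E=16, F=9) along a 3-gon: merge 3 vertices and 3 edges, delete both glued faces → V=11, E=22, F=13.
Check: V − E + F = 11 − 22 + 13 = 2.

22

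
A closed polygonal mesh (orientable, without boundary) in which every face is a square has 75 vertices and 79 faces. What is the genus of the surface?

Every face is a square, so 2E = 4·79 = 316, giving E = 158.
χ = V − E + F = 75 − 158 + 79 = -4.
For a closed orientable surface χ = 2 − 2g, so g = (2 − (-4))/2 = 3.

3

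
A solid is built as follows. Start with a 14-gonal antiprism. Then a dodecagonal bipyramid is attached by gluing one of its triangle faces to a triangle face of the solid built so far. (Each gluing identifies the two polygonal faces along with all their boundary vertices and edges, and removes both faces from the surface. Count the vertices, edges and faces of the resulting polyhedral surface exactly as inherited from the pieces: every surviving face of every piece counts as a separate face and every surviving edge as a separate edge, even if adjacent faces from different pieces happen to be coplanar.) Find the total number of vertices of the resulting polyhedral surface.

A 14-gonal antiprism: V=28, E=56, F=30.
Attach a dodecagonal bipyramid (V=14, E=36, F=24) along a 3-gon: merge 3 vertices and 3 edges, delete both glued faces → V=39, E=89, F=52.
Check: V − E + F = 39 − 89 + 52 = 2.

39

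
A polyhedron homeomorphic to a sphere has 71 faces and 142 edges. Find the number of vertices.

73

Here V − E + F = 2.
V = 2 + E − F = 2 + 142 − 71 = 73.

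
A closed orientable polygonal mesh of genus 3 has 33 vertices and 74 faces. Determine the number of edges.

111

For a closed orientable surface of genus 3, χ = 2 − 2·3 = -4.
E = V + F − (-4) = 33 + 74 − (-4) = 111.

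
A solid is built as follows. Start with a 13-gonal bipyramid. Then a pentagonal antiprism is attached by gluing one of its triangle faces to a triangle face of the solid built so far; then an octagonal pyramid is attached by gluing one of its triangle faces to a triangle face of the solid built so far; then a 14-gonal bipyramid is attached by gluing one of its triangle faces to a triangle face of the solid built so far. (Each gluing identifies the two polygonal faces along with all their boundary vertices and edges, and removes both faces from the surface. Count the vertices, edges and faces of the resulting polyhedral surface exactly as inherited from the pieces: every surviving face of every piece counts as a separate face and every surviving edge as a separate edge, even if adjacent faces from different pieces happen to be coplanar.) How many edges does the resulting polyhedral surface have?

A 13-gonal bipyramid: V=15, E=39, F=26.
Attach a pentagonal antiprism (V=10, E=20, F=12) along a 3-gon: merge 3 vertices and 3 edges, delete both glued faces → V=22, E=56, F=36.
Attach an octagonal pyramid (V=9, E=16, F=9) along a 3-gon: merge 3 vertices and 3 edges, delete both glued faces → V=28, E=69, F=43.
Attach a 14-gonal bipyramid (V=16, E=42, F=28) along a 3-gon: merge 3 vertices and 3 edges, delete both glued faces → V=41, E=108, F=69.
Check: V − E + F = 41 − 108 + 69 = 2.

108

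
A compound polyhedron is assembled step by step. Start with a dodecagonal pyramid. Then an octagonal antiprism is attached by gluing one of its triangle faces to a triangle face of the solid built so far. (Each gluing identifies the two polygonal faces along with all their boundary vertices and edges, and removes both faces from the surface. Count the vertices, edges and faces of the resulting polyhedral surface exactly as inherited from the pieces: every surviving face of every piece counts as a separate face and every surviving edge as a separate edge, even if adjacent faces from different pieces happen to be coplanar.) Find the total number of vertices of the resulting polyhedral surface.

A dodecagonal pyramid: V=13, E=24, F=13.
Attach an octagonal antiprism (V=16, E=32, F=18) along a 3-gon: merge 3 vertices and 3 edges, delete both glued faces → V=26, E=53, F=29.
Check: V − E + F = 26 − 53 + 29 = 2.

26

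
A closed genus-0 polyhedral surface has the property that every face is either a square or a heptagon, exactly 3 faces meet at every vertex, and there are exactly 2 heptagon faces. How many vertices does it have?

Let x be the number of squares; then F = 2 + x.
Edge–face incidences: 2E = 7·2 + 4·x = 14 + 4x.
Every vertex has degree 3, so 3V = 2E.
Euler: V − E + F = 2 ⇒ (2E)/3 − E + (2 + x) = 2.
Multiply by 6: 2·(2E) − 3·(2E) + 6·(2 + x) = 12, i.e. 12 + 6x − (14 + 4x) = 12.
Collecting terms: 2x − 2 = 12, so 2x = 14, so x = 7.
Then 2E = 14 + 4·7 = 42, so E = 21, V = 2E/3 = 14, F = 2 + 7 = 9.

14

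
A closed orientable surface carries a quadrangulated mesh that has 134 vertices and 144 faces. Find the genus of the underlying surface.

Every face is a square, so 2E = 4·144 = 576, giving E = 288.
χ = V − E + F = 134 − 288 + 144 = -10.
For a closed orientable surface χ = 2 − 2g, so g = (2 − (-10))/2 = 6.

6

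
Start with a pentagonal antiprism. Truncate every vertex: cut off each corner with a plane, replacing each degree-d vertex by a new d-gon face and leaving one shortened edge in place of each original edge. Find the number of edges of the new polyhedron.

The base solid has V = 10, E = 20, F = 12.
Truncation replaces each original edge-end by a new vertex, so V′ = 2E = 40.
Each original edge survives, and each old vertex of degree d contributes d new edges; summing degrees gives Σd = 2E, so E′ = E + 2E = 3E = 60.
Each original face survives and each original vertex becomes one new face: F′ = F + V = 22.

60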